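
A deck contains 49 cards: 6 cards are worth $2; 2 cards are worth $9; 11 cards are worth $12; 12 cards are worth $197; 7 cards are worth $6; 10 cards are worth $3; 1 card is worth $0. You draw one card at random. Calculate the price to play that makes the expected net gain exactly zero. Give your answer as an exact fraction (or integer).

E[payout] = (6/49)·2 + (2/49)·9 + (11/49)·12 + (12/49)·197 + (7/49)·6 + (10/49)·3 + (1/49)·0 = 2598/49
Fair fee = E[payout] = 2598/49

2598/49 dollars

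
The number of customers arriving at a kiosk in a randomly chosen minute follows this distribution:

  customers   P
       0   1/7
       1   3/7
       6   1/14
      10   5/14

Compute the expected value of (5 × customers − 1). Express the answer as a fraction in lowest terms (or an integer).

148/7

E[5x-1] = (1/7)·(-1) + (3/7)·4 + (1/14)·29 + (5/14)·49
     = 148/7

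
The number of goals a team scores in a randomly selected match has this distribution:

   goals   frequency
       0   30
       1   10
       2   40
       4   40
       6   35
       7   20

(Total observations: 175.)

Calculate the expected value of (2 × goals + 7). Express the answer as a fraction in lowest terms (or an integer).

97/7

Total = 175, so P(goals=0) = 30/175, etc.
E[2x+7] = (6/35)·7 + (2/35)·9 + (8/35)·11 + (8/35)·15 + (1/5)·19 + (4/35)·21
     = 97/7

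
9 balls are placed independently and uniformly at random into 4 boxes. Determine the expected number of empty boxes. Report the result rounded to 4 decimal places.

0.3003

Let Xⱼ=1 if box j is empty. P(Xⱼ=1) = ((4-1)/4)^9 = 19683/262144.
By linearity, E[#empty] = 4·19683/262144 = 19683/65536.
≈ 0.3003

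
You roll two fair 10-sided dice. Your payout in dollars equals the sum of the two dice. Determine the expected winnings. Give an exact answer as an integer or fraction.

Distribution of the sum of the two dice: 2 w.p. 1/100, 3 w.p. 1/50, 4 w.p. 3/100, 5 w.p. 1/25, 6 w.p. 1/20, 7 w.p. 3/50, …
E[payout] = (1/100)·2 + (1/50)·3 + (3/100)·4 + (1/25)·5 + (1/20)·6 + (3/50)·7 + (7/100)·8 + (2/25)·9 + (9/100)·10 + (1/10)·11 + (9/100)·12 + (2/25)·13 + (7/100)·14 + (3/50)·15 + (1/20)·16 + (1/25)·17 + (3/100)·18 + (1/50)·19 + (1/100)·20 = 11

$11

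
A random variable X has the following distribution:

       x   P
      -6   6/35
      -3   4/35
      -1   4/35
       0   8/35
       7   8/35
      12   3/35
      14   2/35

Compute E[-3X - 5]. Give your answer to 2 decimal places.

E[-3x-5] = (6/35)·13 + (4/35)·4 + (4/35)·(-2) + (8/35)·(-5) + (8/35)·(-26) + (3/35)·(-41) + (2/35)·(-47)
     = -379/35 ≈ -10.83

-10.83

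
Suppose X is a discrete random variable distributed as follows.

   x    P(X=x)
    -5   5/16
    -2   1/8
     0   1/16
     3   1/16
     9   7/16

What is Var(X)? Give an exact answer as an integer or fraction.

E[X] = (5/16)·(-5) + (1/8)·(-2) + (1/16)·0 + (1/16)·3 + (7/16)·9 = 37/16
E[X²] = (5/16)·25 + (1/8)·4 + (1/16)·0 + (1/16)·9 + (7/16)·81 = 709/16
Var(X) = 709/16 − (37/16)² = 9975/256

9975/256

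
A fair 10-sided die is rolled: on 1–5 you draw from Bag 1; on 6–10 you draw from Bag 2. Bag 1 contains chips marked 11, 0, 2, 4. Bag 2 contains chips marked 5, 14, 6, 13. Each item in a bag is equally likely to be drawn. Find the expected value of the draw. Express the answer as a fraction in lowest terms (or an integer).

E[X | Bag 1] = (11 + 0 + 2 + 4)/4 = 17/4
E[X | Bag 2] = (5 + 14 + 6 + 13)/4 = 19/2
E[X] = (1/2)·17/4 + (1/2)·19/2 = 55/8

55/8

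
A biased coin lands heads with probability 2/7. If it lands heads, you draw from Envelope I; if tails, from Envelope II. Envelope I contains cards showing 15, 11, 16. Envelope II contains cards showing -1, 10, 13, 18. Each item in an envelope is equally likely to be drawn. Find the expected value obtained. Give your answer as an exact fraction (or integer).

E[X | Envelope I] = (15 + 11 + 16)/3 = 14
E[X | Envelope II] = (-1 + 10 + 13 + 18)/4 = 10
E[X] = (2/7)·14 + (5/7)·10 = 78/7

78/7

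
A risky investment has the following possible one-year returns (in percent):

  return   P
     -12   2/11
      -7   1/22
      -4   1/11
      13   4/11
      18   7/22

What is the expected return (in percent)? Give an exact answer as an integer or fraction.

167/22

E[X] = (2/11)·(-12) + (1/22)·(-7) + (1/11)·(-4) + (4/11)·13 + (7/22)·18
     = 167/22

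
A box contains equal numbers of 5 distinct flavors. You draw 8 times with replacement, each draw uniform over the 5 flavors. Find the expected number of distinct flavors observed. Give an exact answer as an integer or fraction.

Let Xⱼ=1 if type j appears at least once. P(Xⱼ=1) = 1 − ((5−1)/5)^8 = 325089/390625.
E[#distinct] = 5·325089/390625 = 325089/78125.

325089/78125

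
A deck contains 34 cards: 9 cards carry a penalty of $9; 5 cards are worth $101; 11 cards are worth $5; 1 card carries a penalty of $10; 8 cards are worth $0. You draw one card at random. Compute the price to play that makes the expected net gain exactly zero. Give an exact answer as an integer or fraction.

E[payout] = (9/34)·(-9) + (5/34)·101 + (11/34)·5 + (1/34)·(-10) + (8/34)·0 = 469/34
Fair fee = E[payout] = 469/34

469/34 dollars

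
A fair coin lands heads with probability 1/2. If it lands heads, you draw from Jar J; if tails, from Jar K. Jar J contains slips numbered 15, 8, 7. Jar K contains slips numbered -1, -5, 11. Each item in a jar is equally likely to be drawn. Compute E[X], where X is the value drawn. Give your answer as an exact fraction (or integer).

E[X | Jar J] = (15 + 8 + 7)/3 = 10
E[X | Jar K] = (-1 − 5 + 11)/3 = 5/3
E[X] = (1/2)·10 + (1/2)·5/3 = 35/6

35/6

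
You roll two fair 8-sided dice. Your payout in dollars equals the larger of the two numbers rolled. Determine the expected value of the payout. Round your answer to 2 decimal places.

Distribution of the larger of the two numbers rolled: 1 w.p. 1/64, 2 w.p. 3/64, 3 w.p. 5/64, 4 w.p. 7/64, 5 w.p. 9/64, 6 w.p. 11/64, …
E[payout] = (1/64)·1 + (3/64)·2 + (5/64)·3 + (7/64)·4 + (9/64)·5 + (11/64)·6 + (13/64)·7 + (15/64)·8 = 93/16
≈ $5.81

$5.81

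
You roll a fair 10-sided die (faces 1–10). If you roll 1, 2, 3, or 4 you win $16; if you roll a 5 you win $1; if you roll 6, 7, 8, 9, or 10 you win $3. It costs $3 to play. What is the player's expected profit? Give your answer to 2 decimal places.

E[payout] = (1/10)·1 + (1/2)·3 + (2/5)·16 = 8
Expected profit = 8 − 3 = 5 ≈ $5.00

$5.00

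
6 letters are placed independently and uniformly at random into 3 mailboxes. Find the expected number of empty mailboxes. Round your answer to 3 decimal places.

0.263

Let Xⱼ=1 if mailbox j is empty. P(Xⱼ=1) = ((3-1)/3)^6 = 64/729.
By linearity, E[#empty] = 3·64/729 = 64/243.
≈ 0.263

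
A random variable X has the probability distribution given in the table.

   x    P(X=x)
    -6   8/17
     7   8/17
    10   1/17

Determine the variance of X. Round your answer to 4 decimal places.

E[X] = (8/17)·(-6) + (8/17)·7 + (1/17)·10 = 18/17
E[X²] = (8/17)·36 + (8/17)·49 + (1/17)·100 = 780/17
Var(X) = 780/17 − (18/17)² = 12936/289 ≈ 44.7612

44.7612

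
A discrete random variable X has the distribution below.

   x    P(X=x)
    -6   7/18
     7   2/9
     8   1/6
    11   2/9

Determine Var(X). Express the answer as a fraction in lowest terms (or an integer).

481/9

E[X] = (7/18)·(-6) + (2/9)·7 + (1/6)·8 + (2/9)·11 = 3
E[X²] = (7/18)·36 + (2/9)·49 + (1/6)·64 + (2/9)·121 = 562/9
Var(X) = 562/9 − (3)² = 481/9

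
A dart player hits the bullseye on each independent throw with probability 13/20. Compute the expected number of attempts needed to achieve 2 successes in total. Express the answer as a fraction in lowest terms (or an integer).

By linearity (sum of 2 independent geometric waits), E[trials] = 2/p = 2/(13/20) = 40/13.

40/13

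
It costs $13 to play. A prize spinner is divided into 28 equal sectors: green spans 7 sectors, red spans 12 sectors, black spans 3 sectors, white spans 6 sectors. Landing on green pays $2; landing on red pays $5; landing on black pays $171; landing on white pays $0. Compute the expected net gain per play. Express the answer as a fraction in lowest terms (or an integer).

E[payout] = (7/28)·2 + (12/28)·5 + (3/28)·171 + (6/28)·0 = 587/28
Expected profit = 587/28 − 13 = 223/28

223/28 dollars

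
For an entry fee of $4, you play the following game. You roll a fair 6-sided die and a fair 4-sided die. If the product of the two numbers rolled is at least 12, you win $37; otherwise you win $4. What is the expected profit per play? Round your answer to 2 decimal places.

E[payout] = (2/3)·4 + (1/3)·37 = 15
Expected profit = 15 − 4 = 11 ≈ $11.00

$11.00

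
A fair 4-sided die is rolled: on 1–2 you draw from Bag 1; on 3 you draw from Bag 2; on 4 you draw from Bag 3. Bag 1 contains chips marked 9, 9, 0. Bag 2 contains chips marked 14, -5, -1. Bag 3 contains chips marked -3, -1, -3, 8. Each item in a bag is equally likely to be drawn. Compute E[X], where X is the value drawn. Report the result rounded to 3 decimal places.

3.729

E[X | Bag 1] = (9 + 9 + 0)/3 = 6
E[X | Bag 2] = (14 − 5 − 1)/3 = 8/3
E[X | Bag 3] = (-3 − 1 − 3 + 8)/4 = 1/4
E[X] = (1/2)·6 + (1/4)·8/3 + (1/4)·1/4 = 179/48 ≈ 3.729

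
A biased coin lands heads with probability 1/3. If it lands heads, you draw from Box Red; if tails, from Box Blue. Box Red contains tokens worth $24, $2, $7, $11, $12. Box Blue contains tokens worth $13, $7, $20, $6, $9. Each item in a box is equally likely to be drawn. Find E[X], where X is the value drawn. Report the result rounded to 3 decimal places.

E[X | Box Red] = (24 + 2 + 7 + 11 + 12)/5 = 56/5
E[X | Box Blue] = (13 + 7 + 20 + 6 + 9)/5 = 11
E[X] = (1/3)·56/5 + (2/3)·11 = 166/15 ≈ 11.067

$11.067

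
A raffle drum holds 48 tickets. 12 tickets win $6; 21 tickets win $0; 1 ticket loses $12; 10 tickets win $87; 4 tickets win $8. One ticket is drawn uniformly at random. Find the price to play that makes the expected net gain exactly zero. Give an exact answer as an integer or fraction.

E[payout] = (12/48)·6 + (21/48)·0 + (1/48)·(-12) + (10/48)·87 + (4/48)·8 = 481/24
Fair fee = E[payout] = 481/24

481/24 dollars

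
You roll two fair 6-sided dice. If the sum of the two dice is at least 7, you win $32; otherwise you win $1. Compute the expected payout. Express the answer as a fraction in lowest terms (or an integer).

229/12 dollars

E[payout] = (5/12)·1 + (7/12)·32 = 229/12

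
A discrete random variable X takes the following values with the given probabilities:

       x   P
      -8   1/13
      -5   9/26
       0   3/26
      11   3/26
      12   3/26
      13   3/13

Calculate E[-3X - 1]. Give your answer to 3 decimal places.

E[-3x-1] = (1/13)·23 + (9/26)·14 + (3/26)·(-1) + (3/26)·(-34) + (3/26)·(-37) + (3/13)·(-40)
     = -142/13 ≈ -10.923

-10.923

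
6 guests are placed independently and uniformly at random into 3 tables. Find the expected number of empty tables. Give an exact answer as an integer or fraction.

Let Xⱼ=1 if table j is empty. P(Xⱼ=1) = ((3-1)/3)^6 = 64/729.
By linearity, E[#empty] = 3·64/729 = 64/243.

64/243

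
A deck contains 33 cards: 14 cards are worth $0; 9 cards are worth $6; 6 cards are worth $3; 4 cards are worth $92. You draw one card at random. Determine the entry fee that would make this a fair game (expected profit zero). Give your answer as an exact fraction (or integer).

40/3 dollars

E[payout] = (14/33)·0 + (9/33)·6 + (6/33)·3 + (4/33)·92 = 40/3
Fair fee = E[payout] = 40/3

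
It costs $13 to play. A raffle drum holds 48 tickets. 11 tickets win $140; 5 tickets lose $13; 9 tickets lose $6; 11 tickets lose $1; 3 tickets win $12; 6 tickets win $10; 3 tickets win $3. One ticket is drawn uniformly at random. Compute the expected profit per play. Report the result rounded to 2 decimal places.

$18.56

E[payout] = (11/48)·140 + (5/48)·(-13) + (9/48)·(-6) + (11/48)·(-1) + (3/48)·12 + (6/48)·10 + (3/48)·3 = 505/16
Expected profit = 505/16 − 13 = 297/16 ≈ $18.56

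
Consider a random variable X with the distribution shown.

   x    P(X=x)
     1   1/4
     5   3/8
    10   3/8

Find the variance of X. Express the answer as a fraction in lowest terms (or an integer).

807/64

E[X] = (1/4)·1 + (3/8)·5 + (3/8)·10 = 47/8
E[X²] = (1/4)·1 + (3/8)·25 + (3/8)·100 = 377/8
Var(X) = 377/8 − (47/8)² = 807/64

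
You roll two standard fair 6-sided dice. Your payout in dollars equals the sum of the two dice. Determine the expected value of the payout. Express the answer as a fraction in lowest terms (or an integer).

Distribution of the sum of the two dice: 2 w.p. 1/36, 3 w.p. 1/18, 4 w.p. 1/12, 5 w.p. 1/9, 6 w.p. 5/36, 7 w.p. 1/6, …
E[payout] = (1/36)·2 + (1/18)·3 + (1/12)·4 + (1/9)·5 + (5/36)·6 + (1/6)·7 + (5/36)·8 + (1/9)·9 + (1/12)·10 + (1/18)·11 + (1/36)·12 = 7

$7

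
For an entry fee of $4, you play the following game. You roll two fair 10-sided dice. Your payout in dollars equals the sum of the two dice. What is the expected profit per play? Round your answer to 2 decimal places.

$7.00

Distribution of the sum of the two dice: 2 w.p. 1/100, 3 w.p. 1/50, 4 w.p. 3/100, 5 w.p. 1/25, 6 w.p. 1/20, 7 w.p. 3/50, …
E[payout] = (1/100)·2 + (1/50)·3 + (3/100)·4 + (1/25)·5 + (1/20)·6 + (3/50)·7 + (7/100)·8 + (2/25)·9 + (9/100)·10 + (1/10)·11 + (9/100)·12 + (2/25)·13 + (7/100)·14 + (3/50)·15 + (1/20)·16 + (1/25)·17 + (3/100)·18 + (1/50)·19 + (1/100)·20 = 11
Expected profit = 11 − 4 = 7 ≈ $7.00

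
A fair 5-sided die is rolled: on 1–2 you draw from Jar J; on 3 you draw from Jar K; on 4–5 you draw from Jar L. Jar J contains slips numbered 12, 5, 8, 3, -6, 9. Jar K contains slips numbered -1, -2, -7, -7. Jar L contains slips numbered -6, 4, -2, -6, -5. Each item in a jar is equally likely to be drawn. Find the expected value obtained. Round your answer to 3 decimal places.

0.017

E[X | Jar J] = (12 + 5 + 8 + 3 − 6 + 9)/6 = 31/6
E[X | Jar K] = (-1 − 2 − 7 − 7)/4 = -17/4
E[X | Jar L] = (-6 + 4 − 2 − 6 − 5)/5 = -3
E[X] = (2/5)·31/6 + (1/5)·(-17/4) + (2/5)·(-3) = 1/60 ≈ 0.017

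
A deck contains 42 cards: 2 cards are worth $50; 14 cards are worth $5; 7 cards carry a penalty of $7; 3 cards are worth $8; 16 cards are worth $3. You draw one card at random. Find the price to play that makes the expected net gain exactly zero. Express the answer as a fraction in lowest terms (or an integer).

E[payout] = (2/42)·50 + (14/42)·5 + (7/42)·(-7) + (3/42)·8 + (16/42)·3 = 193/42
Fair fee = E[payout] = 193/42

193/42 dollars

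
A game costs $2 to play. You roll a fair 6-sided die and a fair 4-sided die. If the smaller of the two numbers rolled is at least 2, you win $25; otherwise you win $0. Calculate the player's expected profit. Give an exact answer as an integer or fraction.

E[payout] = (3/8)·0 + (5/8)·25 = 125/8
Expected profit = 125/8 − 2 = 109/8

109/8 dollars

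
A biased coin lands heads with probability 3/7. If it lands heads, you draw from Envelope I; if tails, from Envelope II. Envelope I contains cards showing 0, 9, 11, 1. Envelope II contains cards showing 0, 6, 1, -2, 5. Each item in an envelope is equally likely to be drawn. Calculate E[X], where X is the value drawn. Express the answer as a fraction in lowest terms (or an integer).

E[X | Envelope I] = (0 + 9 + 11 + 1)/4 = 21/4
E[X | Envelope II] = (0 + 6 + 1 − 2 + 5)/5 = 2
E[X] = (3/7)·21/4 + (4/7)·2 = 95/28

95/28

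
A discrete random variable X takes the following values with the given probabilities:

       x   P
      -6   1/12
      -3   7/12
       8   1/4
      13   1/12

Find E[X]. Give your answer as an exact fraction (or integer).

E[X] = (1/12)·(-6) + (7/12)·(-3) + (1/4)·8 + (1/12)·13
     = 5/6

5/6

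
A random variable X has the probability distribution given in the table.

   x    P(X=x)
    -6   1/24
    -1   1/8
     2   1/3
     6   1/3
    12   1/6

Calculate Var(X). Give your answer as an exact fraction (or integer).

E[X] = (1/24)·(-6) + (1/8)·(-1) + (1/3)·2 + (1/3)·6 + (1/6)·12 = 103/24
E[X²] = (1/24)·36 + (1/8)·1 + (1/3)·4 + (1/3)·36 + (1/6)·144 = 935/24
Var(X) = 935/24 − (103/24)² = 11831/576

11831/576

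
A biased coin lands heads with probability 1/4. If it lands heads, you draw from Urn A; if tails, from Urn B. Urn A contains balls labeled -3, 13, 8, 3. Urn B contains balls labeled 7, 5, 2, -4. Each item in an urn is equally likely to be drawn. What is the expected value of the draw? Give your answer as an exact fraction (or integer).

E[X | Urn A] = (-3 + 13 + 8 + 3)/4 = 21/4
E[X | Urn B] = (7 + 5 + 2 − 4)/4 = 5/2
E[X] = (1/4)·21/4 + (3/4)·5/2 = 51/16

51/16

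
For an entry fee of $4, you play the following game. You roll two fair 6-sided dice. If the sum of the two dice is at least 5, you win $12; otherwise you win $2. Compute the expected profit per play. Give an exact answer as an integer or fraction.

19/3 dollars

E[payout] = (1/6)·2 + (5/6)·12 = 31/3
Expected profit = 31/3 − 4 = 19/3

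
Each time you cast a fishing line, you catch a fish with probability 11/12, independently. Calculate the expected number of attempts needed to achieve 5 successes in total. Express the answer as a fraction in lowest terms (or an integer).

60/11

By linearity (sum of 5 independent geometric waits), E[trials] = 5/p = 5/(11/12) = 60/11.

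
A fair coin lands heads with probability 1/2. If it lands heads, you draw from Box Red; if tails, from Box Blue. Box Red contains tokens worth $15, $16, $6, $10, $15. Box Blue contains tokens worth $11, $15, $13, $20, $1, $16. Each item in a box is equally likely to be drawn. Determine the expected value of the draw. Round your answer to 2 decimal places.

$12.53

E[X | Box Red] = (15 + 16 + 6 + 10 + 15)/5 = 62/5
E[X | Box Blue] = (11 + 15 + 13 + 20 + 1 + 16)/6 = 38/3
E[X] = (1/2)·62/5 + (1/2)·38/3 = 188/15 ≈ 12.53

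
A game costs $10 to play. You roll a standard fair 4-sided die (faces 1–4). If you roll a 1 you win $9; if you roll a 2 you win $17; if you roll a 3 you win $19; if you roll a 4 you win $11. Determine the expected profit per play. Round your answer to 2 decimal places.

$4.00

E[payout] = (1/4)·9 + (1/4)·11 + (1/4)·17 + (1/4)·19 = 14
Expected profit = 14 − 10 = 4 ≈ $4.00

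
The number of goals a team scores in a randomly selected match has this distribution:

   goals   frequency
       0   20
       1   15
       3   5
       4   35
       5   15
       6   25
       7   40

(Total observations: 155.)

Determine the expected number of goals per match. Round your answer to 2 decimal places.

4.35

Total = 155, so P(goals=0) = 20/155, etc.
E[X] = (4/31)·0 + (3/31)·1 + (1/31)·3 + (7/31)·4 + (3/31)·5 + (5/31)·6 + (8/31)·7
     = 135/31 ≈ 4.35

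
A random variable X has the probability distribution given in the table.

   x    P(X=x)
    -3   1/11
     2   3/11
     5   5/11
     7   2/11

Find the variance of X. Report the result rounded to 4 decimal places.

7.6033

E[X] = (1/11)·(-3) + (3/11)·2 + (5/11)·5 + (2/11)·7 = 42/11
E[X²] = (1/11)·9 + (3/11)·4 + (5/11)·25 + (2/11)·49 = 244/11
Var(X) = 244/11 − (42/11)² = 920/121 ≈ 7.6033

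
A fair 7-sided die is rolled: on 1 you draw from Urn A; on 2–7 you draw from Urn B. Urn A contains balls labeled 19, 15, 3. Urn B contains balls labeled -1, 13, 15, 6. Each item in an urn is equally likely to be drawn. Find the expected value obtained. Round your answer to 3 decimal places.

E[X | Urn A] = (19 + 15 + 3)/3 = 37/3
E[X | Urn B] = (-1 + 13 + 15 + 6)/4 = 33/4
E[X] = (1/7)·37/3 + (6/7)·33/4 = 53/6 ≈ 8.833

8.833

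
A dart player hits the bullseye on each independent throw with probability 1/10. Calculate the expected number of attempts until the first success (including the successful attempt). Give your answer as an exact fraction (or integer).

10

For a geometric distribution, E[trials] = 1/p = 1/(1/10) = 10.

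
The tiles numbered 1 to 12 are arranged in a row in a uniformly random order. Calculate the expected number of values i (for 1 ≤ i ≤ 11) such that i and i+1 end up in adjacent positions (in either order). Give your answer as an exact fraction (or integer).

For each i ∈ {1,…,11}, let Xᵢ = 1 if i and i+1 are adjacent. P(Xᵢ=1) = 2·(12−1)!/12! = 2/12.
By linearity, E[ΣXᵢ] = (11)·(2/12) = 11/6.

11/6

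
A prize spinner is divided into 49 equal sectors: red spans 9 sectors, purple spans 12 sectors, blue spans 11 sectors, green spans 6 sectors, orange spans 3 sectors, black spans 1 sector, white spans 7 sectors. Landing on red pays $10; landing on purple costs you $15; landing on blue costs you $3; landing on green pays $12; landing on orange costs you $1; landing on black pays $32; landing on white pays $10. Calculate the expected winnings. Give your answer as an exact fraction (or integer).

E[payout] = (9/49)·10 + (12/49)·(-15) + (11/49)·(-3) + (6/49)·12 + (3/49)·(-1) + (1/49)·32 + (7/49)·10 = 48/49

48/49 dollars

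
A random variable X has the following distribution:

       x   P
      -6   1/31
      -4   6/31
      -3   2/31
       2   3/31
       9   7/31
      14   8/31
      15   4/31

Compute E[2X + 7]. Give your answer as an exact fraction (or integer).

627/31

E[2x+7] = (1/31)·(-5) + (6/31)·(-1) + (2/31)·1 + (3/31)·11 + (7/31)·25 + (8/31)·35 + (4/31)·37
     = 627/31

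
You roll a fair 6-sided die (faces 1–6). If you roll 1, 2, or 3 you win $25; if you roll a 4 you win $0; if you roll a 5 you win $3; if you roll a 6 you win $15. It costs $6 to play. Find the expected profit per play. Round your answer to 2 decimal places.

E[payout] = (1/6)·0 + (1/6)·3 + (1/6)·15 + (1/2)·25 = 31/2
Expected profit = 31/2 − 6 = 19/2 ≈ $9.50

$9.50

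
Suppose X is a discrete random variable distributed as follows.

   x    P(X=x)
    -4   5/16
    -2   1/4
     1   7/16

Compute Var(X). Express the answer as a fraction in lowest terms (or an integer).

1207/256

E[X] = (5/16)·(-4) + (1/4)·(-2) + (7/16)·1 = -21/16
E[X²] = (5/16)·16 + (1/4)·4 + (7/16)·1 = 103/16
Var(X) = 103/16 − (-21/16)² = 1207/256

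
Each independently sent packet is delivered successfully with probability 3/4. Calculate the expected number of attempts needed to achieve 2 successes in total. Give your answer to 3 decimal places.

By linearity (sum of 2 independent geometric waits), E[trials] = 2/p = 2/(3/4) = 8/3.
≈ 2.667

2.667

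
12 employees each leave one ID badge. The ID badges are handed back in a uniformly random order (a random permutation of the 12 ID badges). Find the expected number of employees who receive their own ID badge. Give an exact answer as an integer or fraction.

1

Let Xᵢ = 1 if person i gets their own ID badge. For each i, P(Xᵢ=1) = 1/12.
By linearity of expectation, E[X₁+…+X_12] = 12·(1/12) = 1.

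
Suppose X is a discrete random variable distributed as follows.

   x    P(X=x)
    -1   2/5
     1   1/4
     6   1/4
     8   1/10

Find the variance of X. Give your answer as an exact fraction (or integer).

4571/400

E[X] = (2/5)·(-1) + (1/4)·1 + (1/4)·6 + (1/10)·8 = 43/20
E[X²] = (2/5)·1 + (1/4)·1 + (1/4)·36 + (1/10)·64 = 321/20
Var(X) = 321/20 − (43/20)² = 4571/400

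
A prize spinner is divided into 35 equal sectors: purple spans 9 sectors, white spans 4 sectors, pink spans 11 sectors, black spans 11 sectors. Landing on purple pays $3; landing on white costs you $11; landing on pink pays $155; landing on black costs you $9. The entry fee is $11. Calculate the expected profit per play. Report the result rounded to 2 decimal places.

E[payout] = (9/35)·3 + (4/35)·(-11) + (11/35)·155 + (11/35)·(-9) = 227/5
Expected profit = 227/5 − 11 = 172/5 ≈ $34.40

$34.40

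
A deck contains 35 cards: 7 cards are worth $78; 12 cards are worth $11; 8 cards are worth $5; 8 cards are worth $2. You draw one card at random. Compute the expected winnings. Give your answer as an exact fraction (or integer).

734/35 dollars

E[payout] = (7/35)·78 + (12/35)·11 + (8/35)·5 + (8/35)·2 = 734/35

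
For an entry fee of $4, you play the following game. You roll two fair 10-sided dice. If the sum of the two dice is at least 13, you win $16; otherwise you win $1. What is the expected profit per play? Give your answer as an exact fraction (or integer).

12/5 dollars

E[payout] = (16/25)·1 + (9/25)·16 = 32/5
Expected profit = 32/5 − 4 = 12/5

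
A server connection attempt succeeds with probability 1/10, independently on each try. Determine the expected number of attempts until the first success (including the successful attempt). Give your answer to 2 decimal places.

10.00

For a geometric distribution, E[trials] = 1/p = 1/(1/10) = 10.
≈ 10.00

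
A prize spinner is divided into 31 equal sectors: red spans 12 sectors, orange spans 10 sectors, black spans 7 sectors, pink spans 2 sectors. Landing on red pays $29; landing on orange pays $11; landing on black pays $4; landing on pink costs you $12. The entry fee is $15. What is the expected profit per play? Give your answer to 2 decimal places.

E[payout] = (12/31)·29 + (10/31)·11 + (7/31)·4 + (2/31)·(-12) = 462/31
Expected profit = 462/31 − 15 = -3/31 ≈ -$0.10

-$0.10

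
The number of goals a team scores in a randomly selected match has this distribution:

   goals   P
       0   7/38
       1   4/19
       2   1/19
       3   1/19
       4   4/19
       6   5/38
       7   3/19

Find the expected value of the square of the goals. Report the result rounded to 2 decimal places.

E[X²] = (7/38)·0 + (4/19)·1 + (1/19)·4 + (1/19)·9 + (4/19)·16 + (5/38)·36 + (3/19)·49
     = 318/19 ≈ 16.74

16.74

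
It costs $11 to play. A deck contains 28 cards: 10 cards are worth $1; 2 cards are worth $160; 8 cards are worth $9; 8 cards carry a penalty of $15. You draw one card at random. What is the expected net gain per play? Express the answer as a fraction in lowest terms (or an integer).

-13/14 dollars

E[payout] = (10/28)·1 + (2/28)·160 + (8/28)·9 + (8/28)·(-15) = 141/14
Expected profit = 141/14 − 11 = -13/14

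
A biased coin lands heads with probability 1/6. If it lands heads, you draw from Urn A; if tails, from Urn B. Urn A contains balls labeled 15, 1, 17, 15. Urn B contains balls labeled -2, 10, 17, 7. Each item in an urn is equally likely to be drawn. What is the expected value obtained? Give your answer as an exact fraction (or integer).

26/3

E[X | Urn A] = (15 + 1 + 17 + 15)/4 = 12
E[X | Urn B] = (-2 + 10 + 17 + 7)/4 = 8
E[X] = (1/6)·12 + (5/6)·8 = 26/3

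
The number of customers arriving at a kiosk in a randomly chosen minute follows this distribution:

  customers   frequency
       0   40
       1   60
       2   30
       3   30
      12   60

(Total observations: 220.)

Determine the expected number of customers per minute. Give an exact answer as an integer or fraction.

93/22

Total = 220, so P(customers=0) = 40/220, etc.
E[X] = (2/11)·0 + (3/11)·1 + (3/22)·2 + (3/22)·3 + (3/11)·12
     = 93/22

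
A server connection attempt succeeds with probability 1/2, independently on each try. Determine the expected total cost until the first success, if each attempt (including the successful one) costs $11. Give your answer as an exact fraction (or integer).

$22

E[#attempts] = 1/p = 2; E[cost] = 11·2 = 22.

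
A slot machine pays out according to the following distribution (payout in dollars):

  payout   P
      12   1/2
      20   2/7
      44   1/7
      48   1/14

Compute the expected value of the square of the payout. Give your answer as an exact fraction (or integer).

E[X²] = (1/2)·144 + (2/7)·400 + (1/7)·1936 + (1/14)·2304
     = 4392/7

4392/7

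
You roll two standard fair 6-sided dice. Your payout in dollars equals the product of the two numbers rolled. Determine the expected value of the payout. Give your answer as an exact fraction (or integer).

Distribution of the product of the two numbers rolled: 1 w.p. 1/36, 2 w.p. 1/18, 3 w.p. 1/18, 4 w.p. 1/12, 5 w.p. 1/18, 6 w.p. 1/9, …
E[payout] = (1/36)·1 + (1/18)·2 + (1/18)·3 + (1/12)·4 + (1/18)·5 + (1/9)·6 + (1/18)·8 + (1/36)·9 + (1/18)·10 + (1/9)·12 + (1/18)·15 + (1/36)·16 + (1/18)·18 + (1/18)·20 + (1/18)·24 + (1/36)·25 + (1/18)·30 + (1/36)·36 = 49/4

49/4 dollars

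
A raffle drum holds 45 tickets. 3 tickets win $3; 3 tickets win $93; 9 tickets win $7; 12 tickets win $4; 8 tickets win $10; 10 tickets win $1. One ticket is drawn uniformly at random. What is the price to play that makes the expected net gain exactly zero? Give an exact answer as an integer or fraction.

163/15 dollars

E[payout] = (3/45)·3 + (3/45)·93 + (9/45)·7 + (12/45)·4 + (8/45)·10 + (10/45)·1 = 163/15
Fair fee = E[payout] = 163/15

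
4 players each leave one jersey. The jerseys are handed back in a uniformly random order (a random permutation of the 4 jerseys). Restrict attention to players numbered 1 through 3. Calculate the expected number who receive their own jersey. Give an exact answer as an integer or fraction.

3/4

Let Xᵢ = 1 if person i gets their own jersey. For each i, P(Xᵢ=1) = 1/4.
By linearity of expectation, E[X₁+…+X_3] = 3·(1/4) = 3/4.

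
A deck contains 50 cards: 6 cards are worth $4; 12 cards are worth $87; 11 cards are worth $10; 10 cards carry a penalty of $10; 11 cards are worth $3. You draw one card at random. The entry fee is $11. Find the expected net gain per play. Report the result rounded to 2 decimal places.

$11.22

E[payout] = (6/50)·4 + (12/50)·87 + (11/50)·10 + (10/50)·(-10) + (11/50)·3 = 1111/50
Expected profit = 1111/50 − 11 = 561/50 ≈ $11.22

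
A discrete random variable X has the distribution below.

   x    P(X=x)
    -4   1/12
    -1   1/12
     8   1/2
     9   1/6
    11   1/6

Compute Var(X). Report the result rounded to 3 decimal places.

19.243

E[X] = (1/12)·(-4) + (1/12)·(-1) + (1/2)·8 + (1/6)·9 + (1/6)·11 = 83/12
E[X²] = (1/12)·16 + (1/12)·1 + (1/2)·64 + (1/6)·81 + (1/6)·121 = 805/12
Var(X) = 805/12 − (83/12)² = 2771/144 ≈ 19.243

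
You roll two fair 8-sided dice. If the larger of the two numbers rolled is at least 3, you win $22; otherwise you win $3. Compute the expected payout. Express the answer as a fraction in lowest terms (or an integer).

333/16 dollars

E[payout] = (1/16)·3 + (15/16)·22 = 333/16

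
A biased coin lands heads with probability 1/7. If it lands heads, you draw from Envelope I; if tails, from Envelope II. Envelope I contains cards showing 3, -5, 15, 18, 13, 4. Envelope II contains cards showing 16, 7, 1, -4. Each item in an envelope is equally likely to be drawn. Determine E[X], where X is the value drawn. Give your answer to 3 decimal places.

5.429

E[X | Envelope I] = (3 − 5 + 15 + 18 + 13 + 4)/6 = 8
E[X | Envelope II] = (16 + 7 + 1 − 4)/4 = 5
E[X] = (1/7)·8 + (6/7)·5 = 38/7 ≈ 5.429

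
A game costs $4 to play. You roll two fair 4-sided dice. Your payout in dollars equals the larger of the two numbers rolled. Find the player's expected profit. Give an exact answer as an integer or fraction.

Distribution of the larger of the two numbers rolled: 1 w.p. 1/16, 2 w.p. 3/16, 3 w.p. 5/16, 4 w.p. 7/16
E[payout] = (1/16)·1 + (3/16)·2 + (5/16)·3 + (7/16)·4 = 25/8
Expected profit = 25/8 − 4 = -7/8

-7/8 dollars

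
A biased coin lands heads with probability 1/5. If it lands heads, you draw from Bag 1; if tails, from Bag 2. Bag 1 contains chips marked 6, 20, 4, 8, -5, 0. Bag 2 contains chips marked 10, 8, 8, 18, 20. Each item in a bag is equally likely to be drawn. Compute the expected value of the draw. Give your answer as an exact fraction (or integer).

567/50

E[X | Bag 1] = (6 + 20 + 4 + 8 − 5 + 0)/6 = 11/2
E[X | Bag 2] = (10 + 8 + 8 + 18 + 20)/5 = 64/5
E[X] = (1/5)·11/2 + (4/5)·64/5 = 567/50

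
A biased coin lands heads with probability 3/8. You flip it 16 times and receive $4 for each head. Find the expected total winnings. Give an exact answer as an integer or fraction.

E[#heads] = 16·3/8 = 6 (linearity over flips).
E[winnings] = 4·6 = 24.

$24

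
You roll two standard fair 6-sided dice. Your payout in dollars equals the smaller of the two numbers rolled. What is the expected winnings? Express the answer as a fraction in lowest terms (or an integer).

Distribution of the smaller of the two numbers rolled: 1 w.p. 11/36, 2 w.p. 1/4, 3 w.p. 7/36, 4 w.p. 5/36, 5 w.p. 1/12, 6 w.p. 1/36
E[payout] = (11/36)·1 + (1/4)·2 + (7/36)·3 + (5/36)·4 + (1/12)·5 + (1/36)·6 = 91/36

91/36 dollars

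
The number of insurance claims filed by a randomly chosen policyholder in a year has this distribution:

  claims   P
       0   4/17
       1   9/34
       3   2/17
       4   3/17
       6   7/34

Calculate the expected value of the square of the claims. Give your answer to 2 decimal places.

11.56

E[X²] = (4/17)·0 + (9/34)·1 + (2/17)·9 + (3/17)·16 + (7/34)·36
     = 393/34 ≈ 11.56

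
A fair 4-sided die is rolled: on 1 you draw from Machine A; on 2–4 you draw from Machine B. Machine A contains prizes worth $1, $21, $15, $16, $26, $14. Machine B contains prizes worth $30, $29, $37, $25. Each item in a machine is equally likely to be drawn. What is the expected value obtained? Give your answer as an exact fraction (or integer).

E[X | Machine A] = (1 + 21 + 15 + 16 + 26 + 14)/6 = 31/2
E[X | Machine B] = (30 + 29 + 37 + 25)/4 = 121/4
E[X] = (1/4)·31/2 + (3/4)·121/4 = 425/16

425/16 dollars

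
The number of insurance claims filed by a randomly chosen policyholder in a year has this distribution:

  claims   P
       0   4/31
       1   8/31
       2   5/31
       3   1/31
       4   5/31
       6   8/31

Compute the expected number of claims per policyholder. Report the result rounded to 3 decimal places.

2.871

E[X] = (4/31)·0 + (8/31)·1 + (5/31)·2 + (1/31)·3 + (5/31)·4 + (8/31)·6
     = 89/31 ≈ 2.871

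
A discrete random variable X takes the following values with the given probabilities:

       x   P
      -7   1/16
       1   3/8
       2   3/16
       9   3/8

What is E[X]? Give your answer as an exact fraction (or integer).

E[X] = (1/16)·(-7) + (3/8)·1 + (3/16)·2 + (3/8)·9
     = 59/16

59/16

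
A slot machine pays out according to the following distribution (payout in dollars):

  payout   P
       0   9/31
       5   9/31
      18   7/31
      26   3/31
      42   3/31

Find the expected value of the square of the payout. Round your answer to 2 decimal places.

E[X²] = (9/31)·0 + (9/31)·25 + (7/31)·324 + (3/31)·676 + (3/31)·1764
     = 9813/31 ≈ 316.55

316.55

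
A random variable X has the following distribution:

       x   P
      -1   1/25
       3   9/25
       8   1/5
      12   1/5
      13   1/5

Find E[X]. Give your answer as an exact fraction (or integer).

E[X] = (1/25)·(-1) + (9/25)·3 + (1/5)·8 + (1/5)·12 + (1/5)·13
     = 191/25

191/25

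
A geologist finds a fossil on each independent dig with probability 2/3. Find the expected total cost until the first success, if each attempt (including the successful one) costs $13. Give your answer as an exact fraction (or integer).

E[#attempts] = 1/p = 3/2; E[cost] = 13·3/2 = 39/2.

39/2 dollars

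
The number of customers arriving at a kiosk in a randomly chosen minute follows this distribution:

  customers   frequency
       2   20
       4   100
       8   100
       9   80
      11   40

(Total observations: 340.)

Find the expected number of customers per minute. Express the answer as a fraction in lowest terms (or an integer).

120/17

Total = 340, so P(customers=2) = 20/340, etc.
E[X] = (1/17)·2 + (5/17)·4 + (5/17)·8 + (4/17)·9 + (2/17)·11
     = 120/17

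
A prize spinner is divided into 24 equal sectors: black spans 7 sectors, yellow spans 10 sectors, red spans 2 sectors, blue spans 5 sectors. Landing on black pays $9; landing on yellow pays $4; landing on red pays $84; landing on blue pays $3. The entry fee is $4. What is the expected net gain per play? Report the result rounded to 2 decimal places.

E[payout] = (7/24)·9 + (10/24)·4 + (2/24)·84 + (5/24)·3 = 143/12
Expected profit = 143/12 − 4 = 95/12 ≈ $7.92

$7.92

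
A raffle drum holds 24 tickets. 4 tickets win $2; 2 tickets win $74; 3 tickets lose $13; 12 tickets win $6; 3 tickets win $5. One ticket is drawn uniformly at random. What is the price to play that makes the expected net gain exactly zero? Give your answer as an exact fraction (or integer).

17/2 dollars

E[payout] = (4/24)·2 + (2/24)·74 + (3/24)·(-13) + (12/24)·6 + (3/24)·5 = 17/2
Fair fee = E[payout] = 17/2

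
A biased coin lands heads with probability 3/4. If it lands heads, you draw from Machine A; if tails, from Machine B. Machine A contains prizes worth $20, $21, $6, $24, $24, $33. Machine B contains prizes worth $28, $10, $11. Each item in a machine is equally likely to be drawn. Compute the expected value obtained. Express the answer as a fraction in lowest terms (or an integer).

241/12 dollars

E[X | Machine A] = (20 + 21 + 6 + 24 + 24 + 33)/6 = 64/3
E[X | Machine B] = (28 + 10 + 11)/3 = 49/3
E[X] = (3/4)·64/3 + (1/4)·49/3 = 241/12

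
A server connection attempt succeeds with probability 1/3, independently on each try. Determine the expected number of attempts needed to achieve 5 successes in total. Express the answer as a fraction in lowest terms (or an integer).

15

By linearity (sum of 5 independent geometric waits), E[trials] = 5/p = 5/(1/3) = 15.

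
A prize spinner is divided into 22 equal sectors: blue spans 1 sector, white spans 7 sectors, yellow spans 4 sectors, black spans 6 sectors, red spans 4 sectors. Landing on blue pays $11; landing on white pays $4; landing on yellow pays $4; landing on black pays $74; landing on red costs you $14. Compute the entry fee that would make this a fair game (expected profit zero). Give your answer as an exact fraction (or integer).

443/22 dollars

E[payout] = (1/22)·11 + (7/22)·4 + (4/22)·4 + (6/22)·74 + (4/22)·(-14) = 443/22
Fair fee = E[payout] = 443/22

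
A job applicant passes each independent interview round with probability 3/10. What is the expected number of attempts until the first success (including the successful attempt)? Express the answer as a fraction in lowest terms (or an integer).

For a geometric distribution, E[trials] = 1/p = 1/(3/10) = 10/3.

10/3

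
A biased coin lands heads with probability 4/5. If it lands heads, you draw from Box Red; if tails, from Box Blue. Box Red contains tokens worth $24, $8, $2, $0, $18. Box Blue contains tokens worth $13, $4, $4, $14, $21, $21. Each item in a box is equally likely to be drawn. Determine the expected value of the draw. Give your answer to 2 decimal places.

$10.89

E[X | Box Red] = (24 + 8 + 2 + 0 + 18)/5 = 52/5
E[X | Box Blue] = (13 + 4 + 4 + 14 + 21 + 21)/6 = 77/6
E[X] = (4/5)·52/5 + (1/5)·77/6 = 1633/150 ≈ 10.89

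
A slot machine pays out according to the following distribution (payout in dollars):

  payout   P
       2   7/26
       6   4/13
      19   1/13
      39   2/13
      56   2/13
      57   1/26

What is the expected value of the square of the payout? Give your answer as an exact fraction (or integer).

22915/26

E[X²] = (7/26)·4 + (4/13)·36 + (1/13)·361 + (2/13)·1521 + (2/13)·3136 + (1/26)·3249
     = 22915/26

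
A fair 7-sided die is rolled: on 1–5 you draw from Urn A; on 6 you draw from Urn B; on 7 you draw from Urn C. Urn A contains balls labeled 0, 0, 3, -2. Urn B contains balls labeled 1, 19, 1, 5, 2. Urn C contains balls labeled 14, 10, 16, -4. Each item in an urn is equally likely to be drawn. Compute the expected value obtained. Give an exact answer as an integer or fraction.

317/140

E[X | Urn A] = (0 + 0 + 3 − 2)/4 = 1/4
E[X | Urn B] = (1 + 19 + 1 + 5 + 2)/5 = 28/5
E[X | Urn C] = (14 + 10 + 16 − 4)/4 = 9
E[X] = (5/7)·1/4 + (1/7)·28/5 + (1/7)·9 = 317/140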